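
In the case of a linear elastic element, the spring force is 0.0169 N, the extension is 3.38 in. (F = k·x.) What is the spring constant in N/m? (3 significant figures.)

0.197 N/m

From Hooke's law: k = F/x.
F = 0.0169 N; x = 3.38 in = 0.08585 m.
k = 0.1969 N/m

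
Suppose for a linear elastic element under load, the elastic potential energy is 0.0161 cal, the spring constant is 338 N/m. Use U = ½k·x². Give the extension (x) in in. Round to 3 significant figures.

0.786 in

Solving U = ½k·x² for x: x = √(2U/k).
U = 0.0161 cal = 0.06736 J; k = 338 N/m.
x = 0.01996 m
0.01996 m × (1 in / 0.02540 m) = 0.7860 in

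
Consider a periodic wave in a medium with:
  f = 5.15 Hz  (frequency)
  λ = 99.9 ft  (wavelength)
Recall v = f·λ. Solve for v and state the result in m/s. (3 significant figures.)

Directly: v = fλ.
f = 5.15 Hz; λ = 99.9 ft = 30.45 m.
v = 156.8 m/s

157 m/s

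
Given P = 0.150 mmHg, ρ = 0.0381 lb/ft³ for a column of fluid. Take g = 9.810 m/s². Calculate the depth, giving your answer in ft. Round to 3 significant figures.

11.0 ft

Rearranging: h = P/(ρ·g).
P = 0.150 mmHg = 20.00 Pa; ρ = 0.0381 lb/ft³ = 0.6103 kg/m³; g = 9.810 m/s².
h = 3.340 m
3.340 m × (1 ft / 0.3048 m) = 10.96 ft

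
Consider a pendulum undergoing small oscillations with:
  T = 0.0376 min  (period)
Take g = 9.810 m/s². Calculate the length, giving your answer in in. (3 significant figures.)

Rearranging: L = g·(T/2π)².
T = 0.0376 min = 2.256 s; g = 9.810 m/s².
L = 1.265 m
1.265 m × (1 in / 0.02540 m) = 49.79 in

49.8 in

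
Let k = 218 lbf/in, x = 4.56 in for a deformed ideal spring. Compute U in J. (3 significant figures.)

256 J

Directly: U = ½kx².
k = 218 lbf/in = 38178 N/m; x = 4.56 in = 0.1158 m.
U = 256.1 J  (the unit combination reduces to kg·m²/s² = J)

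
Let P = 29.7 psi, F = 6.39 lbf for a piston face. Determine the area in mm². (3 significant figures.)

139 mm²

Rearranging: A = F/P.
P = 29.7 psi = 2.048×10^5 Pa; F = 6.39 lbf = 28.42 N.
A = 1.388×10^-4 m²
1.388×10^-4 m² × (1 mm² / 1.000×10^-6 m²) = 138.8 mm²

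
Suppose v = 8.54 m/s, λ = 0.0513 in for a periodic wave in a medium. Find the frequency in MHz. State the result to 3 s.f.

0.00655 MHz

Rearranging v = f·λ for f: f = v/λ.
v = 8.54 m/s; λ = 0.0513 in = 0.001303 m.
f = 6554 Hz
6554 Hz × (1 MHz / 1.000×10^6 Hz) = 0.006554 MHz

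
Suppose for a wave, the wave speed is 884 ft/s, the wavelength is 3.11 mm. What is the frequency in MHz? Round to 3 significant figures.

0.0866 MHz

Rearranging: f = v/λ.
v = 884 ft/s = 269.4 m/s; λ = 3.11 mm = 0.003110 m.
f = 86638 Hz
86638 Hz × (1 MHz / 1.000×10^6 Hz) = 0.08664 MHz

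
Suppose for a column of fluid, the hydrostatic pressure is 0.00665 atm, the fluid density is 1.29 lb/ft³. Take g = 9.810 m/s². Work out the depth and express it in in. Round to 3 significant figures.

131 in

Solving P = ρ·g·h for h: h = P/(ρ·g).
P = 0.00665 atm = 673.8 Pa; ρ = 1.29 lb/ft³ = 20.66 kg/m³; g = 9.810 m/s².
h = 3.324 m
3.324 m × (1 in / 0.02540 m) = 130.9 in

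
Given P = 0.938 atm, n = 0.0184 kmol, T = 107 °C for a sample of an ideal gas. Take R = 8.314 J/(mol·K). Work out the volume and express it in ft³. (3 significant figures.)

From the ideal-gas law: V = nRT/P.
P = 0.938 atm = 95043 Pa; n = 0.0184 kmol = 18.40 mol; T = 107 °C = 380.1 K; R = 8.314 J/(mol·K).
V = 0.6119 m³
0.6119 m³ × (1 ft³ / 0.02832 m³) = 21.61 ft³

21.6 ft³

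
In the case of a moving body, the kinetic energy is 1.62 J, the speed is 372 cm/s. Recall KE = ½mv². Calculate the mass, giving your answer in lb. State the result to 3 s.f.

Rearranging KE = ½mv² for m: m = 2·KE/v².
KE = 1.62 J; v = 372 cm/s = 3.720 m/s.
m = 0.2341 kg
0.2341 kg × (1 lb / 0.4536 kg) = 0.5162 lb

0.516 lb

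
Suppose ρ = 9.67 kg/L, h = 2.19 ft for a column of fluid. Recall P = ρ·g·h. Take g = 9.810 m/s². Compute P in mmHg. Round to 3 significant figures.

P is given directly by: P = ρgh.
ρ = 9.67 kg/L = 9670 kg/m³; h = 2.19 ft = 0.6675 m; g = 9.810 m/s².
P = 63322 Pa
63322 Pa × (1 mmHg / 133.3 Pa) = 475.0 mmHg

475 mmHg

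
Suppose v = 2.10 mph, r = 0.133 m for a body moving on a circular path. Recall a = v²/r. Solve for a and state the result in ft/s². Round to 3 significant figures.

Directly: a = v²/r.
v = 2.10 mph = 0.9388 m/s; r = 0.133 m.
a = 6.626 m/s²
6.626 m/s² × (1 ft/s² / 0.3048 m/s²) = 21.74 ft/s²

21.7 ft/s²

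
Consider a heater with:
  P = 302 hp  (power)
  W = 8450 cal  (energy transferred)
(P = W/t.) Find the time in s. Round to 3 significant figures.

Solving P = W/t for t: t = W/P.
P = 302 hp = 2.252×10^5 W; W = 8450 cal = 35355 J.
t = 0.1570 s

0.157 s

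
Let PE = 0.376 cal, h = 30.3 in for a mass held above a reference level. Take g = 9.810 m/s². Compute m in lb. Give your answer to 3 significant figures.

Solving PE = m·g·h for m: m = PE/(g·h).
PE = 0.376 cal = 1.573 J; h = 30.3 in = 0.7696 m; g = 9.810 m/s².
m = 0.2084 kg
0.2084 kg × (1 lb / 0.4536 kg) = 0.4594 lb

0.459 lb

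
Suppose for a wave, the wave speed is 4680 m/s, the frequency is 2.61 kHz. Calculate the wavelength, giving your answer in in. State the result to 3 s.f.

70.6 in

Solving v = f·λ for λ: λ = v/f.
v = 4680 m/s; f = 2.61 kHz = 2610 Hz.
λ = 1.793 m
1.793 m × (1 in / 0.02540 m) = 70.59 in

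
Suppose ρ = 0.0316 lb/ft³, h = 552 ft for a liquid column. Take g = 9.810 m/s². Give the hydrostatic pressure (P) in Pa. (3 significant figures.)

835 Pa

P is given directly by: P = ρgh.
ρ = 0.0316 lb/ft³ = 0.5062 kg/m³; h = 552 ft = 168.2 m; g = 9.810 m/s².
P = 835.5 Pa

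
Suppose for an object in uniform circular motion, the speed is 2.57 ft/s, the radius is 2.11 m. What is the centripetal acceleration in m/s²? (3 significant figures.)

0.291 m/s²

Directly: a = v²/r.
v = 2.57 ft/s = 0.7833 m/s; r = 2.11 m.
a = 0.2908 m/s²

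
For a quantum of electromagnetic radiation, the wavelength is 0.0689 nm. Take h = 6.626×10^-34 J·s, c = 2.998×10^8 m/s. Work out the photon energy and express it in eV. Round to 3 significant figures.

18000 eV

Directly: E = hc/λ.
λ = 0.0689 nm = 6.890×10^-11 m; h = 6.626×10^-34 J·s; c = 2.998×10^8 m/s.
E = 2.883×10^-15 J
2.883×10^-15 J × (1 eV / 1.602×10^-19 J) = 17995 eV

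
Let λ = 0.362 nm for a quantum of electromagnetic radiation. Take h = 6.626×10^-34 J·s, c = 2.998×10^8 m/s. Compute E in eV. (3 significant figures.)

E is given directly by: E = hc/λ.
λ = 0.362 nm = 3.620×10^-10 m; h = 6.626×10^-34 J·s; c = 2.998×10^8 m/s.
E = 5.487×10^-16 J
5.487×10^-16 J × (1 eV / 1.602×10^-19 J) = 3425 eV

3430 eV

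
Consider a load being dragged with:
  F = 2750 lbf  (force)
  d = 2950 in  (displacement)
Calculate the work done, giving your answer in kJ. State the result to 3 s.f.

917 kJ

Directly: W = F·d.
F = 2750 lbf = 12233 N; d = 2950 in = 74.93 m.
W = 9.166×10^5 J
9.166×10^5 J × (1 kJ / 1000 J) = 916.6 kJ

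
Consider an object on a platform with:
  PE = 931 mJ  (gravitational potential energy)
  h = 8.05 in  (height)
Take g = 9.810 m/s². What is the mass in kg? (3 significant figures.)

0.464 kg

Rearranging: m = PE/(g·h).
PE = 931 mJ = 0.9310 J; h = 8.05 in = 0.2045 m; g = 9.810 m/s².
m = 0.4641 kg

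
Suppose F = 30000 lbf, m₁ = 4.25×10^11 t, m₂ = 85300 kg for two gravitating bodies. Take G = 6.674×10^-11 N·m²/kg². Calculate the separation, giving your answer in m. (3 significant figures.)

From Newton's law of gravitation: r = √(G·m₁m₂/F).
F = 30000 lbf = 1.334×10^5 N; m₁ = 4.25×10^11 t = 4.250×10^14 kg; m₂ = 85300 kg; G = 6.674×10^-11 N·m²/kg².
r = 134.7 m

135 m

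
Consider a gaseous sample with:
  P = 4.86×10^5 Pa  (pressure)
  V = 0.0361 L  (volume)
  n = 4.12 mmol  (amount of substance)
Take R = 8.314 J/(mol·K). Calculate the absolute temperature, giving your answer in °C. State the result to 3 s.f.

From the ideal-gas law: T = PV/(nR).
P = 4.86×10^5 Pa; V = 0.0361 L = 3.610×10^-5 m³; n = 4.12 mmol = 0.004120 mol; R = 8.314 J/(mol·K).
T = 512.2 K
512.2 K − 273.15 = 239.0 °C

239 °C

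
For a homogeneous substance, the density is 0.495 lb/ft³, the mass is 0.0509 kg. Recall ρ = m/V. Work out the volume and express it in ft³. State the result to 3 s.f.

Solving ρ = m/V for V: V = m/ρ.
ρ = 0.495 lb/ft³ = 7.929 kg/m³; m = 0.0509 kg.
V = 0.006419 m³
0.006419 m³ × (1 ft³ / 0.02832 m³) = 0.2267 ft³

0.227 ft³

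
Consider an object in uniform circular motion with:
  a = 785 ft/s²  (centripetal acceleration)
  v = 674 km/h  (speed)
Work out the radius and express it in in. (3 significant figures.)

5770 in

Solving a = v²/r for r: r = v²/a.
a = 785 ft/s² = 239.3 m/s²; v = 674 km/h = 187.2 m/s.
r = 146.5 m
146.5 m × (1 in / 0.02540 m) = 5768 in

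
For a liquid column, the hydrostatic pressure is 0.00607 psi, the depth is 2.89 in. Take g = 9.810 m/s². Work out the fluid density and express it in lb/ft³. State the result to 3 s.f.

Rearranging P = ρ·g·h for ρ: ρ = P/(g·h).
P = 0.00607 psi = 41.85 Pa; h = 2.89 in = 0.07341 m; g = 9.810 m/s².
ρ = 58.12 kg/m³
58.12 kg/m³ × (1 lb/ft³ / 16.02 kg/m³) = 3.628 lb/ft³

3.63 lb/ft³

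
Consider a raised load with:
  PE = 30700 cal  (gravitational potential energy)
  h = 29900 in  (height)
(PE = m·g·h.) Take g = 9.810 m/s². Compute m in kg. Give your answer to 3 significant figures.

Solving PE = m·g·h for m: m = PE/(g·h).
PE = 30700 cal = 1.284×10^5 J; h = 29900 in = 759.5 m; g = 9.810 m/s².
m = 17.24 kg

17.2 kg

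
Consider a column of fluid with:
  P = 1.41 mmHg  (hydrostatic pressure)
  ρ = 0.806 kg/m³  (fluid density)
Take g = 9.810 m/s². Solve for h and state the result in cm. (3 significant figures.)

Solving P = ρ·g·h for h: h = P/(ρ·g).
P = 1.41 mmHg = 188.0 Pa; ρ = 0.806 kg/m³; g = 9.810 m/s².
h = 23.77 m
23.77 m × (1 cm / 0.01000 m) = 2377 cm

2380 cm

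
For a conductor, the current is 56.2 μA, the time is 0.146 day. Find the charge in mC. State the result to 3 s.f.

709 mC

Directly: q = It.
I = 56.2 μA = 5.620×10^-5 A; t = 0.146 day = 12614 s.
q = 0.7089 C  (the unit combination reduces to A·s = C)
0.7089 C × (1 mC / 0.001000 C) = 708.9 mC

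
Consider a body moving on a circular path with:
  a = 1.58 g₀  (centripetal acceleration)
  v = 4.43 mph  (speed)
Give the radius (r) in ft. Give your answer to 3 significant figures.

0.830 ft

Rearranging: r = v²/a.
a = 1.58 g₀ = 15.49 m/s²; v = 4.43 mph = 1.980 m/s.
r = 0.2531 m
0.2531 m × (1 ft / 0.3048 m) = 0.8304 ft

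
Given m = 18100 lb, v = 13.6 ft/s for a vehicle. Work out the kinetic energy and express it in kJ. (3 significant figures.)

KE is given directly by: KE = ½mv².
m = 18100 lb = 8210 kg; v = 13.6 ft/s = 4.145 m/s.
KE = 70538 J  (the unit combination reduces to kg·m²/s² = J)
70538 J × (1 kJ / 1000 J) = 70.54 kJ

70.5 kJ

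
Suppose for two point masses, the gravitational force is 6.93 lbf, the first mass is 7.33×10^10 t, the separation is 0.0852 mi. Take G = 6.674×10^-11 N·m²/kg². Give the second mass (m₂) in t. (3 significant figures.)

0.118 t

Solving F = G·m₁·m₂/r² for m₂: m₂ = F·r²/(G·m₁).
F = 6.93 lbf = 30.83 N; m₁ = 7.33×10^10 t = 7.330×10^13 kg; r = 0.0852 mi = 137.1 m; G = 6.674×10^-11 N·m²/kg².
m₂ = 118.5 kg
118.5 kg × (1 t / 1000 kg) = 0.1185 t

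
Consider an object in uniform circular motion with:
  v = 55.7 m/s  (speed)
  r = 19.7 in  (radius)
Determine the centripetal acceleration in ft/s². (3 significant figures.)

a is given directly by: a = v²/r.
v = 55.7 m/s; r = 19.7 in = 0.5004 m.
a = 6200 m/s²
6200 m/s² × (1 ft/s² / 0.3048 m/s²) = 20342 ft/s²

20300 ft/s²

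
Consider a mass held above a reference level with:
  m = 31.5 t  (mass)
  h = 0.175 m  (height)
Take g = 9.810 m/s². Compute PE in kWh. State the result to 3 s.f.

0.0150 kWh

PE is given directly by: PE = mgh.
m = 31.5 t = 31500 kg; h = 0.175 m; g = 9.810 m/s².
PE = 54078 J
54078 J × (1 kWh / 3.600×10^6 J) = 0.01502 kWh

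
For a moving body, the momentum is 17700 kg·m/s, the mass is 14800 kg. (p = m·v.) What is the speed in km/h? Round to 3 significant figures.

Rearranging p = m·v for v: v = p/m.
p = 17700 kg·m/s; m = 14800 kg.
v = 1.196 m/s
1.196 m/s × (1 km/h / 0.2778 m/s) = 4.305 km/h

4.31 km/h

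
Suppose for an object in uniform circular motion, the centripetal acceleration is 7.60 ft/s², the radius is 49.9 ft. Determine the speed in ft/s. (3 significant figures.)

19.5 ft/s

Rearranging a = v²/r for v: v = √(a·r).
a = 7.60 ft/s² = 2.316 m/s²; r = 49.9 ft = 15.21 m.
v = 5.936 m/s
5.936 m/s × (1 ft/s / 0.3048 m/s) = 19.47 ft/s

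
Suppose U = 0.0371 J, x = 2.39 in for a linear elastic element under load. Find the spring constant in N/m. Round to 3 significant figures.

20.1 N/m

Solving U = ½k·x² for k: k = 2U/x².
U = 0.0371 J; x = 2.39 in = 0.06071 m.
k = 20.13 N/m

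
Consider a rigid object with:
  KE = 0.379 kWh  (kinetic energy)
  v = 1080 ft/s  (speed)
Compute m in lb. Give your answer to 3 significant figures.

55.5 lb

Rearranging: m = 2·KE/v².
KE = 0.379 kWh = 1.364×10^6 J; v = 1080 ft/s = 329.2 m/s.
m = 25.18 kg
25.18 kg × (1 lb / 0.4536 kg) = 55.52 lb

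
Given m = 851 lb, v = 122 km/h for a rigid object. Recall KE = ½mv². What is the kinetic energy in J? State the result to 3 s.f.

Directly: KE = ½mv².
m = 851 lb = 386.0 kg; v = 122 km/h = 33.89 m/s.
KE = 2.217×10^5 J

2.22×10^5 J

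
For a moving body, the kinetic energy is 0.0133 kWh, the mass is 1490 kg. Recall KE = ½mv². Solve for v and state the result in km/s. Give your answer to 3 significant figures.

0.00802 km/s

Rearranging KE = ½mv² for v: v = √(2·KE/m).
KE = 0.0133 kWh = 47880 J; m = 1490 kg.
v = 8.017 m/s
8.017 m/s × (1 km/s / 1000 m/s) = 0.008017 km/s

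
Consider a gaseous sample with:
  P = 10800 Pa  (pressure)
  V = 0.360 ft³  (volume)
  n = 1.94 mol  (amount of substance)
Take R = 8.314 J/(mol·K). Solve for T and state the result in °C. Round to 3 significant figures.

-266 °C

Rearranging: T = PV/(nR).
P = 10800 Pa; V = 0.360 ft³ = 0.01019 m³; n = 1.94 mol; R = 8.314 J/(mol·K).
T = 6.826 K
6.826 K − 273.15 = -266.3 °C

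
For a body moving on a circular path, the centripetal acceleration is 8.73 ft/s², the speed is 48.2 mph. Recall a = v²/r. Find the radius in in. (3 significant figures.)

Rearranging a = v²/r for r: r = v²/a.
a = 8.73 ft/s² = 2.661 m/s²; v = 48.2 mph = 21.55 m/s.
r = 174.5 m
174.5 m × (1 in / 0.02540 m) = 6869 in

6870 in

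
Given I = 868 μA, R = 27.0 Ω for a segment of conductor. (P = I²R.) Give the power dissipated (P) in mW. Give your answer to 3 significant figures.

0.0203 mW

Directly: P = I²R.
I = 868 μA = 8.680×10^-4 A; R = 27.0 Ω.
P = 2.034×10^-5 W
2.034×10^-5 W × (1 mW / 0.001000 W) = 0.02034 mW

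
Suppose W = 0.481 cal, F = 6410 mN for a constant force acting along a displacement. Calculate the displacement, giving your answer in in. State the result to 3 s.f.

12.4 in

Rearranging W = F·d for d: d = W/F.
W = 0.481 cal = 2.013 J; F = 6410 mN = 6.410 N.
d = 0.3140 m
0.3140 m × (1 in / 0.02540 m) = 12.36 in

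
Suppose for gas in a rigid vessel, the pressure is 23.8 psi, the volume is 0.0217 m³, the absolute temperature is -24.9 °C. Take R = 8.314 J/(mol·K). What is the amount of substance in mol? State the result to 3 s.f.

Rearranging: n = PV/(RT).
P = 23.8 psi = 1.641×10^5 Pa; V = 0.0217 m³; T = -24.9 °C = 248.2 K; R = 8.314 J/(mol·K).
n = 1.725 mol

1.73 mol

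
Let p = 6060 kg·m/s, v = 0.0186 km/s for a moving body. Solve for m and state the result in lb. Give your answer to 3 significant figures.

Solving p = m·v for m: m = p/v.
p = 6060 kg·m/s; v = 0.0186 km/s = 18.60 m/s.
m = 325.8 kg
325.8 kg × (1 lb / 0.4536 kg) = 718.3 lb

718 lb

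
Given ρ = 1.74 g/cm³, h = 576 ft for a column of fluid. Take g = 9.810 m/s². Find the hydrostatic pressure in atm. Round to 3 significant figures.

29.6 atm

Directly: P = ρgh.
ρ = 1.74 g/cm³ = 1740 kg/m³; h = 576 ft = 175.6 m; g = 9.810 m/s².
P = 2.997×10^6 Pa  (the unit combination reduces to kg/(m·s²) = Pa)
2.997×10^6 Pa × (1 atm / 1.013×10^5 Pa) = 29.58 atm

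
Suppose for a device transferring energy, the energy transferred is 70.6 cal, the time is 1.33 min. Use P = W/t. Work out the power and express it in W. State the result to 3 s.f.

3.70 W

P is given directly by: P = W/t.
W = 70.6 cal = 295.4 J; t = 1.33 min = 79.80 s.
P = 3.702 W  (the unit combination reduces to kg·m²/s³ = W)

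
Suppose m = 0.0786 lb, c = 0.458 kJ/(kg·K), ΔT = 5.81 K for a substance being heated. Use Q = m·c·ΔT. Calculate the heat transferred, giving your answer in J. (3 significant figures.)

94.9 J

Directly: Q = mcΔT.
m = 0.0786 lb = 0.03565 kg; c = 0.458 kJ/(kg·K) = 458.0 J/(kg·K); ΔT = 5.81 K.
Q = 94.87 J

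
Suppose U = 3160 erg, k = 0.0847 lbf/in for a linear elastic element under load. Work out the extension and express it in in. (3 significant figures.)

0.257 in

Solving U = ½k·x² for x: x = √(2U/k).
U = 3160 erg = 3.160×10^-4 J; k = 0.0847 lbf/in = 14.83 N/m.
x = 0.006527 m
0.006527 m × (1 in / 0.02540 m) = 0.2570 in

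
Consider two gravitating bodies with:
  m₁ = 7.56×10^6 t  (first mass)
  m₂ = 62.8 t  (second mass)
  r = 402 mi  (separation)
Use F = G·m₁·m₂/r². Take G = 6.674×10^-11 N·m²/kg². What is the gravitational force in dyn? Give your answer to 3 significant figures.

From Newton's law of gravitation: F = Gm₁m₂/r².
m₁ = 7.56×10^6 t = 7.560×10^9 kg; m₂ = 62.8 t = 62800 kg; r = 402 mi = 6.470×10^5 m; G = 6.674×10^-11 N·m²/kg².
F = 7.570×10^-8 N
7.570×10^-8 N × (1 dyn / 1.000×10^-5 N) = 0.007570 dyn

0.00757 dyn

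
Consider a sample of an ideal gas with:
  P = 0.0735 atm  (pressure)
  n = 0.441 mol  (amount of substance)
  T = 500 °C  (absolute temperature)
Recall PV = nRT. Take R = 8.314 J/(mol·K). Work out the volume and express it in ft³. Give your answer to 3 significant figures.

13.4 ft³

From the ideal-gas law: V = nRT/P.
P = 0.0735 atm = 7447 Pa; n = 0.441 mol; T = 500 °C = 773.1 K; R = 8.314 J/(mol·K).
V = 0.3806 m³
0.3806 m³ × (1 ft³ / 0.02832 m³) = 13.44 ft³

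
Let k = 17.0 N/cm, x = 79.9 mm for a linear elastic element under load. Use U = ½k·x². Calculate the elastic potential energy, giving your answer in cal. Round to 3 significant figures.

Directly: U = ½kx².
k = 17.0 N/cm = 1700 N/m; x = 79.9 mm = 0.07990 m.
U = 5.426 J
5.426 J × (1 cal / 4.184 J) = 1.297 cal

1.30 cal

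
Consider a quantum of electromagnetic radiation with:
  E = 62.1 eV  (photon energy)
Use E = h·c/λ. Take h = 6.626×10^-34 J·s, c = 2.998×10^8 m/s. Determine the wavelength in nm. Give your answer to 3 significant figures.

Rearranging E = h·c/λ for λ: λ = hc/E.
E = 62.1 eV = 9.950×10^-18 J; h = 6.626×10^-34 J·s; c = 2.998×10^8 m/s.
λ = 1.997×10^-8 m
1.997×10^-8 m × (1 nm / 1.000×10^-9 m) = 19.97 nm

20.0 nm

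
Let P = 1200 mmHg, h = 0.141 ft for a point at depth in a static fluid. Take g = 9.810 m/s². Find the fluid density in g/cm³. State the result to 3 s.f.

Solving P = ρ·g·h for ρ: ρ = P/(g·h).
P = 1200 mmHg = 1.600×10^5 Pa; h = 0.141 ft = 0.04298 m; g = 9.810 m/s².
ρ = 3.795×10^5 kg/m³
3.795×10^5 kg/m³ × (1 g/cm³ / 1000 kg/m³) = 379.5 g/cm³

379 g/cm³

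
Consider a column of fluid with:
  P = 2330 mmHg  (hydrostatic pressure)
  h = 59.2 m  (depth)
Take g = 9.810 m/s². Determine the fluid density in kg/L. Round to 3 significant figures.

0.535 kg/L

Rearranging P = ρ·g·h for ρ: ρ = P/(g·h).
P = 2330 mmHg = 3.106×10^5 Pa; h = 59.2 m; g = 9.810 m/s².
ρ = 534.9 kg/m³
534.9 kg/m³ × (1 kg/L / 1000 kg/m³) = 0.5349 kg/L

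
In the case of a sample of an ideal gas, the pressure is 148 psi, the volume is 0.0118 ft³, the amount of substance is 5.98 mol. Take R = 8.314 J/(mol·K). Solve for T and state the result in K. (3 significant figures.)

From the ideal-gas law: T = PV/(nR).
P = 148 psi = 1.020×10^6 Pa; V = 0.0118 ft³ = 3.341×10^-4 m³; n = 5.98 mol; R = 8.314 J/(mol·K).
T = 6.858 K

6.86 K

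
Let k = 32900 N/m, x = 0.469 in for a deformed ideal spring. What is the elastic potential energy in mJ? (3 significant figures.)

2330 mJ

Directly: U = ½kx².
k = 32900 N/m; x = 0.469 in = 0.01191 m.
U = 2.334 J
2.334 J × (1 mJ / 0.001000 J) = 2334 mJ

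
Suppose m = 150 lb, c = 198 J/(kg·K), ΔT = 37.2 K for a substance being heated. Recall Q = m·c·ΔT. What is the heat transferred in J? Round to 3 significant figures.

5.01×10^5 J

Q is given directly by: Q = mcΔT.
m = 150 lb = 68.04 kg; c = 198 J/(kg·K); ΔT = 37.2 K.
Q = 5.011×10^5 J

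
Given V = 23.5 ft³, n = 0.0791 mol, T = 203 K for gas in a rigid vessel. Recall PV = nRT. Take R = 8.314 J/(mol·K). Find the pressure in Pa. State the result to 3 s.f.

201 Pa

From the ideal-gas law: P = nRT/V.
V = 23.5 ft³ = 0.6654 m³; n = 0.0791 mol; T = 203 K; R = 8.314 J/(mol·K).
P = 200.6 Pa  (the unit combination reduces to kg/(m·s²) = Pa)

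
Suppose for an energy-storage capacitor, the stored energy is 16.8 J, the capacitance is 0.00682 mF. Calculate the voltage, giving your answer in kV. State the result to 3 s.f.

2.22 kV

Rearranging E = ½C·V² for V: V = √(2E/C).
E = 16.8 J; C = 0.00682 mF = 6.820×10^-6 F.
V = 2220 V  (the unit combination reduces to kg·m²/(A·s³) = V)
2220 V × (1 kV / 1000 V) = 2.220 kV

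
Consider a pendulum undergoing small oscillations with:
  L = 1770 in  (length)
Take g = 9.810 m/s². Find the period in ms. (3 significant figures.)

13500 ms

Directly: T = 2π√(L/g).
L = 1770 in = 44.96 m; g = 9.810 m/s².
T = 13.45 s
13.45 s × (1 ms / 0.001000 s) = 13451 ms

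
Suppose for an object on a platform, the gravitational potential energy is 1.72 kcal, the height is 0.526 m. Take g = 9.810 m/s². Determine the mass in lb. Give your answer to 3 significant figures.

Rearranging PE = m·g·h for m: m = PE/(g·h).
PE = 1.72 kcal = 7196 J; h = 0.526 m; g = 9.810 m/s².
m = 1395 kg
1395 kg × (1 lb / 0.4536 kg) = 3075 lb

3070 lb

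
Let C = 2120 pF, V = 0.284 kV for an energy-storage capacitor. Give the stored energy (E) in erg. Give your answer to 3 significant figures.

855 erg

Directly: E = ½CV².
C = 2120 pF = 2.120×10^-9 F; V = 0.284 kV = 284.0 V.
E = 8.550×10^-5 J  (the unit combination reduces to kg·m²/s² = J)
8.550×10^-5 J × (1 erg / 1.000×10^-7 J) = 855.0 erg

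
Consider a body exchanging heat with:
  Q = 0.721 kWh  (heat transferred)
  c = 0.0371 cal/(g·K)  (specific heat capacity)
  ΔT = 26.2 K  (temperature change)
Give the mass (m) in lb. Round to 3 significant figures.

1410 lb

Solving Q = m·c·ΔT for m: m = Q/(c·ΔT).
Q = 0.721 kWh = 2.596×10^6 J; c = 0.0371 cal/(g·K) = 155.2 J/(kg·K); ΔT = 26.2 K.
m = 638.2 kg
638.2 kg × (1 lb / 0.4536 kg) = 1407 lb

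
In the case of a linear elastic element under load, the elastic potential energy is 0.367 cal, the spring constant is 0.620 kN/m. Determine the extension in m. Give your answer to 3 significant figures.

0.0704 m

Rearranging U = ½k·x² for x: x = √(2U/k).
U = 0.367 cal = 1.536 J; k = 0.620 kN/m = 620.0 N/m.
x = 0.07038 m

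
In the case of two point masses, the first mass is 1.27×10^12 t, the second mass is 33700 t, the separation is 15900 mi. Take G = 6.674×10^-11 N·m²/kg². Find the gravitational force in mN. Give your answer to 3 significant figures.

From Newton's law of gravitation: F = Gm₁m₂/r².
m₁ = 1.27×10^12 t = 1.270×10^15 kg; m₂ = 33700 t = 3.370×10^7 kg; r = 15900 mi = 2.559×10^7 m; G = 6.674×10^-11 N·m²/kg².
F = 0.004362 N  (the unit combination reduces to kg·m/s² = N)
0.004362 N × (1 mN / 0.001000 N) = 4.362 mN

4.36 mN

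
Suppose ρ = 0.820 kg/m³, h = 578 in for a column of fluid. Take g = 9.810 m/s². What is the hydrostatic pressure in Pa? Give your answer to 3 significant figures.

P is given directly by: P = ρgh.
ρ = 0.820 kg/m³; h = 578 in = 14.68 m; g = 9.810 m/s².
P = 118.1 Pa

118 Pa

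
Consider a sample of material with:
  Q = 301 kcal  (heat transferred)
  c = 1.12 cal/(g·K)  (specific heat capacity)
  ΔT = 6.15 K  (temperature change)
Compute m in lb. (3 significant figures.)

96.3 lb

Solving Q = m·c·ΔT for m: m = Q/(c·ΔT).
Q = 301 kcal = 1.259×10^6 J; c = 1.12 cal/(g·K) = 4686 J/(kg·K); ΔT = 6.15 K.
m = 43.70 kg
43.70 kg × (1 lb / 0.4536 kg) = 96.34 lb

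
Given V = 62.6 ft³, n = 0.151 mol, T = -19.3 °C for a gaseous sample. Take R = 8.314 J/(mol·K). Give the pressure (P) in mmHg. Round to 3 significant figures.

1.35 mmHg

From the ideal-gas law: P = nRT/V.
V = 62.6 ft³ = 1.773 m³; n = 0.151 mol; T = -19.3 °C = 253.8 K; R = 8.314 J/(mol·K).
P = 179.8 Pa
179.8 Pa × (1 mmHg / 133.3 Pa) = 1.348 mmHg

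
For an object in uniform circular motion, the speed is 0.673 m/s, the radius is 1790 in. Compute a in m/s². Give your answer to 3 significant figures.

a is given directly by: a = v²/r.
v = 0.673 m/s; r = 1790 in = 45.47 m.
a = 0.009962 m/s²

0.00996 m/s²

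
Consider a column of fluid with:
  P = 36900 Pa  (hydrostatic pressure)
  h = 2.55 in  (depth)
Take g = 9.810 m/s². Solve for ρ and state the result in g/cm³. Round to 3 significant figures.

58.1 g/cm³

Rearranging P = ρ·g·h for ρ: ρ = P/(g·h).
P = 36900 Pa; h = 2.55 in = 0.06477 m; g = 9.810 m/s².
ρ = 58074 kg/m³
58074 kg/m³ × (1 g/cm³ / 1000 kg/m³) = 58.07 g/cm³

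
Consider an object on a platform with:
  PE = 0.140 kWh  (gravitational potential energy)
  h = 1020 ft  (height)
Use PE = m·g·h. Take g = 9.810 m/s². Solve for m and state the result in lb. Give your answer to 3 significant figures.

364 lb

Solving PE = m·g·h for m: m = PE/(g·h).
PE = 0.140 kWh = 5.040×10^5 J; h = 1020 ft = 310.9 m; g = 9.810 m/s².
m = 165.3 kg
165.3 kg × (1 lb / 0.4536 kg) = 364.3 lb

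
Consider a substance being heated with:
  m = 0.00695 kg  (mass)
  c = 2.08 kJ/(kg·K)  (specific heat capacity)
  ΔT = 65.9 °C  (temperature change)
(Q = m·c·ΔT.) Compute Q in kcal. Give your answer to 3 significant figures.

Q is given directly by: Q = mcΔT.
m = 0.00695 kg; c = 2.08 kJ/(kg·K) = 2080 J/(kg·K); ΔT = 65.9 °C = 65.90 K.
Q = 952.7 J
952.7 J × (1 kcal / 4184 J) = 0.2277 kcal

0.228 kcal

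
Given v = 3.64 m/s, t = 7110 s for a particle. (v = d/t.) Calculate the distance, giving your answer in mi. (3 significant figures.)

16.1 mi

Rearranging v = d/t for d: d = v·t.
v = 3.64 m/s; t = 7110 s.
d = 25880 m
25880 m × (1 mi / 1609 m) = 16.08 mi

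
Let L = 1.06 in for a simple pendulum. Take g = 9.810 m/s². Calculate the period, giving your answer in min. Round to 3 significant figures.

T is given directly by: T = 2π√(L/g).
L = 1.06 in = 0.02692 m; g = 9.810 m/s².
T = 0.3292 s
0.3292 s × (1 min / 60.00 s) = 0.005486 min

0.00549 min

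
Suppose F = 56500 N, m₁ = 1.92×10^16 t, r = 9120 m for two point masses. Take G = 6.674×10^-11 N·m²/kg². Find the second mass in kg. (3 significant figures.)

3670 kg

Solving F = G·m₁·m₂/r² for m₂: m₂ = F·r²/(G·m₁).
F = 56500 N; m₁ = 1.92×10^16 t = 1.920×10^19 kg; r = 9120 m; G = 6.674×10^-11 N·m²/kg².
m₂ = 3667 kg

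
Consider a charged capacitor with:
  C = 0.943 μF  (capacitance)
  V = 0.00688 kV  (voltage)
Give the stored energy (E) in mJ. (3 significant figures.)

0.0223 mJ

E is given directly by: E = ½CV².
C = 0.943 μF = 9.430×10^-7 F; V = 0.00688 kV = 6.880 V.
E = 2.232×10^-5 J
2.232×10^-5 J × (1 mJ / 0.001000 J) = 0.02232 mJ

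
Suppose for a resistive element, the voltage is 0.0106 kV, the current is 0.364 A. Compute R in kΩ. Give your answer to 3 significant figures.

0.0291 kΩ

Rearranging V = I·R for R: R = V/I.
V = 0.0106 kV = 10.60 V; I = 0.364 A.
R = 29.12 Ω
29.12 Ω × (1 kΩ / 1000 Ω) = 0.02912 kΩ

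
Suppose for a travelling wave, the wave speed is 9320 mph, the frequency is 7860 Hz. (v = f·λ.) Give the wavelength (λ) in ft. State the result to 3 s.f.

1.74 ft

Rearranging v = f·λ for λ: λ = v/f.
v = 9320 mph = 4166 m/s; f = 7860 Hz.
λ = 0.5301 m
0.5301 m × (1 ft / 0.3048 m) = 1.739 ft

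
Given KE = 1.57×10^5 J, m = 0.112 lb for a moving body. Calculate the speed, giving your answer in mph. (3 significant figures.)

Rearranging KE = ½mv² for v: v = √(2·KE/m).
KE = 1.57×10^5 J; m = 0.112 lb = 0.05080 kg.
v = 2486 m/s
2486 m/s × (1 mph / 0.4470 m/s) = 5561 mph

5560 mph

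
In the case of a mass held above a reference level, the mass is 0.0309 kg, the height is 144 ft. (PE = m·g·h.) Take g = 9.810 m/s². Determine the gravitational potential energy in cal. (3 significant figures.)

Directly: PE = mgh.
m = 0.0309 kg; h = 144 ft = 43.89 m; g = 9.810 m/s².
PE = 13.30 J  (the unit combination reduces to kg·m²/s² = J)
13.30 J × (1 cal / 4.184 J) = 3.180 cal

3.18 cal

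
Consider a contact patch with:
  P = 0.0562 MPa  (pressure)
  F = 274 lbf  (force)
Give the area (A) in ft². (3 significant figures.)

0.233 ft²

Rearranging: A = F/P.
P = 0.0562 MPa = 56200 Pa; F = 274 lbf = 1219 N.
A = 0.02169 m²
0.02169 m² × (1 ft² / 0.09290 m²) = 0.2334 ft²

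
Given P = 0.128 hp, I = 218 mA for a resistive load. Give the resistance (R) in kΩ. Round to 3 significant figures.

Rearranging P = I²R for R: R = P/I².
P = 0.128 hp = 95.45 W; I = 218 mA = 0.2180 A.
R = 2008 Ω
2008 Ω × (1 kΩ / 1000 Ω) = 2.008 kΩ

2.01 kΩ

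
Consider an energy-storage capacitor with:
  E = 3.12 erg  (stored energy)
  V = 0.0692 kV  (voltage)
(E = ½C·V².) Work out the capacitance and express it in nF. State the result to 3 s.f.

0.130 nF

Rearranging E = ½C·V² for C: C = 2E/V².
E = 3.12 erg = 3.120×10^-7 J; V = 0.0692 kV = 69.20 V.
C = 1.303×10^-10 F
1.303×10^-10 F × (1 nF / 1.000×10^-9 F) = 0.1303 nF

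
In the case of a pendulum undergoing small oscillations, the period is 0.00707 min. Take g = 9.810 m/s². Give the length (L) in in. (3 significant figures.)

1.76 in

Solving T = 2π√(L/g) for L: L = g·(T/2π)².
T = 0.00707 min = 0.4242 s; g = 9.810 m/s².
L = 0.04471 m
0.04471 m × (1 in / 0.02540 m) = 1.760 in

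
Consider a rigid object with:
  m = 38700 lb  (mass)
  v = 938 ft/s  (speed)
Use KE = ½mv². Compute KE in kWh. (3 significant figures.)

Directly: KE = ½mv².
m = 38700 lb = 17554 kg; v = 938 ft/s = 285.9 m/s.
KE = 7.174×10^8 J  (the unit combination reduces to kg·m²/s² = J)
7.174×10^8 J × (1 kWh / 3.600×10^6 J) = 199.3 kWh

199 kWh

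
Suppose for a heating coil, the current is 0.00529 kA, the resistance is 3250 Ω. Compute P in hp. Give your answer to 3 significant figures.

Directly: P = I²R.
I = 0.00529 kA = 5.290 A; R = 3250 Ω.
P = 90948 W
90948 W × (1 hp / 745.7 W) = 122.0 hp

122 hp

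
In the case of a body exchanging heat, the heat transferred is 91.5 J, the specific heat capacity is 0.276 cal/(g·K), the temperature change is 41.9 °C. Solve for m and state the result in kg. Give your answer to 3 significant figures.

0.00189 kg

Solving Q = m·c·ΔT for m: m = Q/(c·ΔT).
Q = 91.5 J; c = 0.276 cal/(g·K) = 1155 J/(kg·K); ΔT = 41.9 °C = 41.90 K.
m = 0.001891 kg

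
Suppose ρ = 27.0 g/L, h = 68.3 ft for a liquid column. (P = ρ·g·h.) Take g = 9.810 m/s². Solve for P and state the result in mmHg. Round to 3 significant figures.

Directly: P = ρgh.
ρ = 27.0 g/L = 27.00 kg/m³; h = 68.3 ft = 20.82 m; g = 9.810 m/s².
P = 5514 Pa
5514 Pa × (1 mmHg / 133.3 Pa) = 41.36 mmHg

41.4 mmHg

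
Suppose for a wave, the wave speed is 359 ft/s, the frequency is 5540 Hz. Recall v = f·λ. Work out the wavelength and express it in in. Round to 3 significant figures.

0.778 in

Rearranging: λ = v/f.
v = 359 ft/s = 109.4 m/s; f = 5540 Hz.
λ = 0.01975 m
0.01975 m × (1 in / 0.02540 m) = 0.7776 in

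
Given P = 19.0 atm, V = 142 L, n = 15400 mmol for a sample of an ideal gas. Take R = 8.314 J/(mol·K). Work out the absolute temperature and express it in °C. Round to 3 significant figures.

From the ideal-gas law: T = PV/(nR).
P = 19.0 atm = 1.925×10^6 Pa; V = 142 L = 0.1420 m³; n = 15400 mmol = 15.40 mol; R = 8.314 J/(mol·K).
T = 2135 K
2135 K − 273.15 = 1862 °C

1860 °C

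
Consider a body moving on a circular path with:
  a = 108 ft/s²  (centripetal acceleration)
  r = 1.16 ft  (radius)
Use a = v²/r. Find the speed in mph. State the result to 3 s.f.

7.63 mph

Rearranging a = v²/r for v: v = √(a·r).
a = 108 ft/s² = 32.92 m/s²; r = 1.16 ft = 0.3536 m.
v = 3.412 m/s
3.412 m/s × (1 mph / 0.4470 m/s) = 7.631 mph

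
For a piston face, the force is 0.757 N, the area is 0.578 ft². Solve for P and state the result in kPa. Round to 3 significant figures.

Directly: P = F/A.
F = 0.757 N; A = 0.578 ft² = 0.05370 m².
P = 14.10 Pa
14.10 Pa × (1 kPa / 1000 Pa) = 0.01410 kPa

0.0141 kPa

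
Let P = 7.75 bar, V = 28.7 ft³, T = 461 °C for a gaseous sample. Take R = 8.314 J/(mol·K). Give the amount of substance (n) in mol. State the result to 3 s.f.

From the ideal-gas law: n = PV/(RT).
P = 7.75 bar = 7.750×10^5 Pa; V = 28.7 ft³ = 0.8127 m³; T = 461 °C = 734.1 K; R = 8.314 J/(mol·K).
n = 103.2 mol

103 mol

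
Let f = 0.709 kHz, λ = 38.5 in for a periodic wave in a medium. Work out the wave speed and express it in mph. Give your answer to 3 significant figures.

Directly: v = fλ.
f = 0.709 kHz = 709.0 Hz; λ = 38.5 in = 0.9779 m.
v = 693.3 m/s
693.3 m/s × (1 mph / 0.4470 m/s) = 1551 mph

1550 mph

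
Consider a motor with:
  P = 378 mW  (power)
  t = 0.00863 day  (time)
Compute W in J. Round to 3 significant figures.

282 J

Rearranging: W = P·t.
P = 378 mW = 0.3780 W; t = 0.00863 day = 745.6 s.
W = 281.8 J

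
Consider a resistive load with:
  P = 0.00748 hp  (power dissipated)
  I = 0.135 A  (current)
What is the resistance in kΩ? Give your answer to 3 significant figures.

Solving P = I²R for R: R = P/I².
P = 0.00748 hp = 5.578 W; I = 0.135 A.
R = 306.1 Ω
306.1 Ω × (1 kΩ / 1000 Ω) = 0.3061 kΩ

0.306 kΩ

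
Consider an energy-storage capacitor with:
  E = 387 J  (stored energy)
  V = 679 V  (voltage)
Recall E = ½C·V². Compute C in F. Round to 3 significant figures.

Rearranging E = ½C·V² for C: C = 2E/V².
E = 387 J; V = 679 V.
C = 0.001679 F

0.00168 F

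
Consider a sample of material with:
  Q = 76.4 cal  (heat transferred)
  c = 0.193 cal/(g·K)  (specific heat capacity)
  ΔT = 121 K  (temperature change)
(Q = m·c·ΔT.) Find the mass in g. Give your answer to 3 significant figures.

3.27 g

Rearranging Q = m·c·ΔT for m: m = Q/(c·ΔT).
Q = 76.4 cal = 319.7 J; c = 0.193 cal/(g·K) = 807.5 J/(kg·K); ΔT = 121 K.
m = 0.003272 kg
0.003272 kg × (1 g / 0.001000 kg) = 3.272 g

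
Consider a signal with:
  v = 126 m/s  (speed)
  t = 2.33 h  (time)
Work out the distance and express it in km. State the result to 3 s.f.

Rearranging v = d/t for d: d = v·t.
v = 126 m/s; t = 2.33 h = 8388 s.
d = 1.057×10^6 m
1.057×10^6 m × (1 km / 1000 m) = 1057 km

1060 km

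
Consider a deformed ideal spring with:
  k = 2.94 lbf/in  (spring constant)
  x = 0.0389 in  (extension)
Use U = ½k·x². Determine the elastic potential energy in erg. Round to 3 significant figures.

2510 erg

U is given directly by: U = ½kx².
k = 2.94 lbf/in = 514.9 N/m; x = 0.0389 in = 9.881×10^-4 m.
U = 2.513×10^-4 J  (the unit combination reduces to kg·m²/s² = J)
2.513×10^-4 J × (1 erg / 1.000×10^-7 J) = 2513 erg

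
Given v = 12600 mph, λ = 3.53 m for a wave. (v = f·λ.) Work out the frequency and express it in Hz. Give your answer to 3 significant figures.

1600 Hz

Rearranging v = f·λ for f: f = v/λ.
v = 12600 mph = 5633 m/s; λ = 3.53 m.
f = 1596 Hz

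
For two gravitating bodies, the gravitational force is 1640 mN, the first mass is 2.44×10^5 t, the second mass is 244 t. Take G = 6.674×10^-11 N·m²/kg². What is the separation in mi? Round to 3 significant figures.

0.0306 mi

Solving F = G·m₁·m₂/r² for r: r = √(G·m₁m₂/F).
F = 1640 mN = 1.640 N; m₁ = 2.44×10^5 t = 2.440×10^8 kg; m₂ = 244 t = 2.440×10^5 kg; G = 6.674×10^-11 N·m²/kg².
r = 49.22 m
49.22 m × (1 mi / 1609 m) = 0.03059 mi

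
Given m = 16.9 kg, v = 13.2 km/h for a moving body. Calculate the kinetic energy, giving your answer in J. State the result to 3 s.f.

Directly: KE = ½mv².
m = 16.9 kg; v = 13.2 km/h = 3.667 m/s.
KE = 113.6 J

114 J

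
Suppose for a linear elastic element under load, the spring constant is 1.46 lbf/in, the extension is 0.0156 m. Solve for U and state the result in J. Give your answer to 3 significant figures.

U is given directly by: U = ½kx².
k = 1.46 lbf/in = 255.7 N/m; x = 0.0156 m.
U = 0.03111 J  (the unit combination reduces to kg·m²/s² = J)

0.0311 J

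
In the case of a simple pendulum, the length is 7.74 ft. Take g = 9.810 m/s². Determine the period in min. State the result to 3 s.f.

Directly: T = 2π√(L/g).
L = 7.74 ft = 2.359 m; g = 9.810 m/s².
T = 3.081 s
3.081 s × (1 min / 60.00 s) = 0.05135 min

0.0514 min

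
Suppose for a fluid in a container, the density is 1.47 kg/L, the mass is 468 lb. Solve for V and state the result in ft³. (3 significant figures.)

Rearranging: V = m/ρ.
ρ = 1.47 kg/L = 1470 kg/m³; m = 468 lb = 212.3 kg.
V = 0.1444 m³
0.1444 m³ × (1 ft³ / 0.02832 m³) = 5.100 ft³

5.10 ft³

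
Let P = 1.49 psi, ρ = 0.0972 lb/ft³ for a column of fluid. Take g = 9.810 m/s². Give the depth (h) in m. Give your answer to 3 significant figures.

Rearranging: h = P/(ρ·g).
P = 1.49 psi = 10273 Pa; ρ = 0.0972 lb/ft³ = 1.557 kg/m³; g = 9.810 m/s².
h = 672.6 m

673 m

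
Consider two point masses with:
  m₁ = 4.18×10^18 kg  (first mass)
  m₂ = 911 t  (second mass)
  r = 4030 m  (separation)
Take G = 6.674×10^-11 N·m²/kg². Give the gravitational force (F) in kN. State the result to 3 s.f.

15600 kN

From Newton's law of gravitation: F = Gm₁m₂/r².
m₁ = 4.18×10^18 kg; m₂ = 911 t = 9.110×10^5 kg; r = 4030 m; G = 6.674×10^-11 N·m²/kg².
F = 1.565×10^7 N
1.565×10^7 N × (1 kN / 1000 N) = 15648 kN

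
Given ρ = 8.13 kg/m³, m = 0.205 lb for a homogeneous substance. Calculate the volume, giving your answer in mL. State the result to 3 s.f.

Solving ρ = m/V for V: V = m/ρ.
ρ = 8.13 kg/m³; m = 0.205 lb = 0.09299 kg.
V = 0.01144 m³
0.01144 m³ × (1 mL / 1.000×10^-6 m³) = 11437 mL

11400 mL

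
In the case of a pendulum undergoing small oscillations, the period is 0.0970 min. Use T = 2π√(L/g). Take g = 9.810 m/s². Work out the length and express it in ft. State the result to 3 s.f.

Solving T = 2π√(L/g) for L: L = g·(T/2π)².
T = 0.0970 min = 5.820 s; g = 9.810 m/s².
L = 8.417 m
8.417 m × (1 ft / 0.3048 m) = 27.61 ft

27.6 ft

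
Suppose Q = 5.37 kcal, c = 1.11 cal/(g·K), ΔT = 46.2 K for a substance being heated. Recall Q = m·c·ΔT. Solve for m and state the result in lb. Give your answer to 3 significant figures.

Rearranging Q = m·c·ΔT for m: m = Q/(c·ΔT).
Q = 5.37 kcal = 22468 J; c = 1.11 cal/(g·K) = 4644 J/(kg·K); ΔT = 46.2 K.
m = 0.1047 kg
0.1047 kg × (1 lb / 0.4536 kg) = 0.2309 lb

0.231 lb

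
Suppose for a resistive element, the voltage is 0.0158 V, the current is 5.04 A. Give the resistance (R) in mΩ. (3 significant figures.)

3.13 mΩ

From Ohm's law: R = V/I.
V = 0.0158 V; I = 5.04 A.
R = 0.003135 Ω
0.003135 Ω × (1 mΩ / 0.001000 Ω) = 3.135 mΩ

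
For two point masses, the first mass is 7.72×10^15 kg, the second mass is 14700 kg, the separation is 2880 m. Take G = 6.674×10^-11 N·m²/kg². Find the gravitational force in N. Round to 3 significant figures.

F is given directly by: F = Gm₁m₂/r².
m₁ = 7.72×10^15 kg; m₂ = 14700 kg; r = 2880 m; G = 6.674×10^-11 N·m²/kg².
F = 913.1 N  (the unit combination reduces to kg·m/s² = N)

913 N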